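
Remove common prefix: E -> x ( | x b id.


Common prefix: 'x'
Factored: E -> x E', E' -> ( | b id


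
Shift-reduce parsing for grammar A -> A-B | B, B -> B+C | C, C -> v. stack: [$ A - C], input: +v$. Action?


'C' (not preceded by B+) is the handle for B -> C
Action: reduce (B -> C)


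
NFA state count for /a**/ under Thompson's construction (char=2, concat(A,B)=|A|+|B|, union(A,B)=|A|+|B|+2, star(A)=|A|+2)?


Syntax tree has 1 char leaf(s), 0 union(s), 2 star(s)
chars contribute 1×2 = 2; each union adds +2; each star adds +2
Total: 2 + 0 + 4 = 6 states


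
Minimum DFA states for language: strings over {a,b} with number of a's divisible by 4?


Track (count of a) mod 4: states 0..3, accept at 0
Minimal DFA: 4 states


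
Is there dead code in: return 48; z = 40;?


statement follows a return and is unreachable
Dead: 'z = 40'


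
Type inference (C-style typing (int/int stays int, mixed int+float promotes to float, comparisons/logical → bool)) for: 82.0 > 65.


Operand types: float > int
Rule: comparison yields bool
Result type: bool


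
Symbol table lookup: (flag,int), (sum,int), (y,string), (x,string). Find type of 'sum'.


Lookup 'sum' → type int


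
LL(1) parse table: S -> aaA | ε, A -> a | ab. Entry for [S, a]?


For [S, a]: 'a' ∈ FIRST(aaA)
Entry: S -> aaA


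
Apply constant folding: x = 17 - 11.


17 - 11 = 6 at compile time
Optimized: x = 6


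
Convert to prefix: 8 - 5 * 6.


'*' binds tighter: tree is (- 8 (* 5 6))
Prefix: - 8 * 5 6


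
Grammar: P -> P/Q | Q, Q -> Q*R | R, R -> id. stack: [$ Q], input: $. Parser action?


lookahead ∉ {*} so Q won't extend; reduce P -> Q
Action: reduce (P -> Q)


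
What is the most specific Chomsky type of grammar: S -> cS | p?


Right-linear: every RHS is a terminal or a terminal followed by one nonterminal
Classification: Type 3 (Regular)


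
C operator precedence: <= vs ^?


'<=' is relational (level 7); '^' is bitwise XOR (level 4)
Higher level binds tighter
'<=' has higher precedence than '^'


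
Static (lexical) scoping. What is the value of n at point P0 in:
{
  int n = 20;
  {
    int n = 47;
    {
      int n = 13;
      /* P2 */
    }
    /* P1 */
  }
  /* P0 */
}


n declared in the same block as P0
n = 20


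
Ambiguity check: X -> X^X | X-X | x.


'x^x-x' has two parse trees (no precedence encoded between ^ and -)
Ambiguous


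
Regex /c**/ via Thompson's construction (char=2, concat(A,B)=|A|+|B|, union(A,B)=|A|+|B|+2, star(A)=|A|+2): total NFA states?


Syntax tree has 1 char leaf(s), 0 union(s), 2 star(s)
chars contribute 1×2 = 2; each union adds +2; each star adds +2
Total: 2 + 0 + 4 = 6 states


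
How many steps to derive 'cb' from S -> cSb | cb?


Derivation: S => cb
Steps: 1


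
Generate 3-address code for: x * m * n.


Break into single-operator statements:
t1 = x * m
t2 = t1 * n


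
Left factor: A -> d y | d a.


Common prefix: 'd'
Factored: A -> d A', A' -> y | a


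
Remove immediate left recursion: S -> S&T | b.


Left-recursive alternatives: S&T; non-recursive: b
Introduce S': S -> bS', S' -> &TS' | ε


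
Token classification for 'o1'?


Pattern: letter/underscore followed by alphanumerics, not a keyword
Type: IDENTIFIER


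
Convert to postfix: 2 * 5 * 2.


Left to right (same or higher precedence on left)
Postfix: 2 5 * 2 *


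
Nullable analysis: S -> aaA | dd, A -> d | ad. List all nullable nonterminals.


A nonterminal is nullable iff some alternative derives ε (directly, or every symbol in it is nullable)
Nullable: {}


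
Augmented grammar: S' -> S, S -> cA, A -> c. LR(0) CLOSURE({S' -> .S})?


Start: S' -> .S
For each item with dot before a nonterminal B, add B -> .γ for every B-production
Closure: [S' -> .S, S -> .cA]


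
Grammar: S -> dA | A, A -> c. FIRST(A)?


Per alternative of A: FIRST(c) = {c}
FIRST(A) = {c}


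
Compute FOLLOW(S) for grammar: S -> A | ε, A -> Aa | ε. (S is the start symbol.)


$ ∈ FOLLOW(S). For each A -> αBβ: add FIRST(β)\{ε} to FOLLOW(B); if β nullable, add FOLLOW(A).
FOLLOW(S) = {$}


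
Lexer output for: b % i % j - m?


Scan left to right, longest-match per lexeme
Tokens: ID(b), OP(%), ID(i), OP(%), ID(j), OP(-), ID(m)


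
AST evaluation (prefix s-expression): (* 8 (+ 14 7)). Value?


Evaluate inner: (+ 14 7) = 21
Evaluate root: (* 8 21) = 168
Result: 168


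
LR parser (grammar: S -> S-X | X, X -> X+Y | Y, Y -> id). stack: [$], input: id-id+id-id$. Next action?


no handle on stack; shift 'id'
Action: shift


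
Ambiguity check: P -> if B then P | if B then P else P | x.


dangling else: 'if B then if B then x else x' parses two ways
Ambiguous


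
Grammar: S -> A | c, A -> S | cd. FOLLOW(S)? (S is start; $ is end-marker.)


$ ∈ FOLLOW(S). For each A -> αBβ: add FIRST(β)\{ε} to FOLLOW(B); if β nullable, add FOLLOW(A).
FOLLOW(S) = {$}


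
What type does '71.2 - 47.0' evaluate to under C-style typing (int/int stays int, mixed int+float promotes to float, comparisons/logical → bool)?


Operand types: float - float
Rule: mixed int/float promotes to float; int/int stays int
Result type: float


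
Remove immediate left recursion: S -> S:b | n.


Left-recursive alternatives: S:b; non-recursive: n
Introduce S': S -> nS', S' -> :bS' | ε


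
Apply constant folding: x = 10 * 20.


10 * 20 = 200 at compile time
Optimized: x = 200


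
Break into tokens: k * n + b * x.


Scan left to right, longest-match per lexeme
Tokens: ID(k), OP(*), ID(n), OP(+), ID(b), OP(*), ID(x)


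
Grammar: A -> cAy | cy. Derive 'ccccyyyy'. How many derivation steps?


Derivation: A => cAy => ccAyy => cccAyyy => ccccyyyy
Steps: 4


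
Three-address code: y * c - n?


Break into single-operator statements:
t1 = y * c
t2 = t1 - n


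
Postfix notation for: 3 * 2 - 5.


Left to right (same or higher precedence on left)
Postfix: 3 2 * 5 -


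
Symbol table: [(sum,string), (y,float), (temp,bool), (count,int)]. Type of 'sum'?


Lookup 'sum' → type string


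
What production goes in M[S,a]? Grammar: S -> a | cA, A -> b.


For [S, a]: 'a' ∈ FIRST(a)
Entry: S -> a


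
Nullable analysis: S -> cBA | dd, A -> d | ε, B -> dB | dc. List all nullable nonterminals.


A nonterminal is nullable iff some alternative derives ε (directly, or every symbol in it is nullable)
Nullable: {A}


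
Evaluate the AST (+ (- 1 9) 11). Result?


Evaluate inner: (- 1 9) = -8
Evaluate root: (+ -8 11) = 3
Result: 3


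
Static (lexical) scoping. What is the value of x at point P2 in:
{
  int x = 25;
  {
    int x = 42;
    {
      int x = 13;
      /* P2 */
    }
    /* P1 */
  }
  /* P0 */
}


x declared in the same block as P2
x = 13


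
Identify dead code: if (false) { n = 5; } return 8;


condition is constant false, so the whole block is unreachable
Dead: 'if (false) { n = 5; }'


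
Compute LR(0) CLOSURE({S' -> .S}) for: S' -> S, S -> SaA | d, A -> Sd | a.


Start: S' -> .S
For each item with dot before a nonterminal B, add B -> .γ for every B-production
Closure: [S' -> .S, S -> .SaA, S -> .d]


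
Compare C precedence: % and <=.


'%' is multiplicative (level 10); '<=' is relational (level 7)
Higher level binds tighter
'%' has higher precedence than '<='


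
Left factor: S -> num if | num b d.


Common prefix: 'num'
Factored: S -> num S', S' -> if | b d


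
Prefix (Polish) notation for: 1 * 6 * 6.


left-to-right (same/higher precedence on left): tree is (* (* 1 6) 6)
Prefix: * * 1 6 6


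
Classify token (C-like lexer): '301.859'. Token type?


Pattern: digits with a decimal point
Type: FLOAT_LITERAL


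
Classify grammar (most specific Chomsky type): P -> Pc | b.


Left-linear: every RHS is a terminal or one nonterminal followed by a terminal
Classification: Type 3 (Regular)


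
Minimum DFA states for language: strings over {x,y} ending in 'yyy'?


Track the longest suffix of input matching a prefix of 'yyy': 4 classes (prefixes of length 0..3)
Minimal DFA: 4 states


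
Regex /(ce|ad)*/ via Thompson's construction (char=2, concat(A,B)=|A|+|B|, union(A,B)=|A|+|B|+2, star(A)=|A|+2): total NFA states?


Syntax tree has 4 char leaf(s), 1 union(s), 1 star(s)
chars contribute 4×2 = 8; each union adds +2; each star adds +2
Total: 8 + 2 + 2 = 12 states


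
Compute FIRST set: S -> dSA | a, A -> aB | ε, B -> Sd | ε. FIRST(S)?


Per alternative of S: FIRST(dSA) = {d}; FIRST(a) = {a}
FIRST(S) = {a, d}


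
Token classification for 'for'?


Pattern: reserved word
Type: KEYWORD


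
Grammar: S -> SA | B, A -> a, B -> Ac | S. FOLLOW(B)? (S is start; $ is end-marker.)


$ ∈ FOLLOW(S). For each A -> αBβ: add FIRST(β)\{ε} to FOLLOW(B); if β nullable, add FOLLOW(A).
FOLLOW(B) = {$, a}


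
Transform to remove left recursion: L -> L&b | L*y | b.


Left-recursive alternatives: L&b, L*y; non-recursive: b
Introduce L': L -> bL', L' -> &bL' | *yL' | ε


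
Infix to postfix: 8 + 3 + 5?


Left to right (same or higher precedence on left)
Postfix: 8 3 + 5 +


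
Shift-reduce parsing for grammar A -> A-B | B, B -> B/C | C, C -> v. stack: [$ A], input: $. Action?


start symbol A on stack, input exhausted
Action: accept


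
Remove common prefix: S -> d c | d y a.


Common prefix: 'd'
Factored: S -> d S', S' -> c | y a


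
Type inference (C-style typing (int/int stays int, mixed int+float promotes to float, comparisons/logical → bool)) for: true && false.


Operand types: bool && bool
Rule: logical operators take bool operands and yield bool
Result type: bool


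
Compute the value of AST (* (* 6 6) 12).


Evaluate inner: (* 6 6) = 36
Evaluate root: (* 36 12) = 432
Result: 432


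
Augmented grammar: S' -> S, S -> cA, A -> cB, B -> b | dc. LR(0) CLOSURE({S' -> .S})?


Start: S' -> .S
For each item with dot before a nonterminal B, add B -> .γ for every B-production
Closure: [S' -> .S, S -> .cA]


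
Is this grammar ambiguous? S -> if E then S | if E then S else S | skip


dangling else: 'if E then if E then skip else skip' parses two ways
Ambiguous


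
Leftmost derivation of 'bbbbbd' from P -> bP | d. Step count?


Derivation: P => bP => bbP => bbbP => bbbbP => bbbbbP => bbbbbd
Steps: 6


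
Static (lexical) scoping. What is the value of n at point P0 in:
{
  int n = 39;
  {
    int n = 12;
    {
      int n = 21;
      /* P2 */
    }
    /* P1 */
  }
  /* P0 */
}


n declared in the same block as P0
n = 39


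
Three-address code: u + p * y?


Break into single-operator statements:
t1 = p * y
t2 = u + t1


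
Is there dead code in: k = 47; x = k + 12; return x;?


k is read by x's definition; x is returned
No dead code


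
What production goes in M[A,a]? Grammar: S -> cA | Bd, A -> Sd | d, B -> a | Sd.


For [A, a]: 'a' ∈ FIRST(Sd)
Entry: A -> Sd


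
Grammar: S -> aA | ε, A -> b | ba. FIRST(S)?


Per alternative of S: FIRST(aA) = {a}; FIRST(ε) = {ε}
FIRST(S) = {a, ε}


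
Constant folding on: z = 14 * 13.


14 * 13 = 182 at compile time
Optimized: z = 182


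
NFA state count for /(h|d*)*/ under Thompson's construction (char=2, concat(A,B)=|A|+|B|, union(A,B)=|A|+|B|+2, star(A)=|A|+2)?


Syntax tree has 2 char leaf(s), 1 union(s), 2 star(s)
chars contribute 2×2 = 4; each union adds +2; each star adds +2
Total: 4 + 2 + 4 = 10 states


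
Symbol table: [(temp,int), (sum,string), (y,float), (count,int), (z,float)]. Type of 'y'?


Lookup 'y' → type float


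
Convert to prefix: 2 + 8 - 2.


left-to-right (same/higher precedence on left): tree is (- (+ 2 8) 2)
Prefix: - + 2 8 2


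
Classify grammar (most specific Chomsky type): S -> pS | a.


Right-linear: every RHS is a terminal or a terminal followed by one nonterminal
Classification: Type 3 (Regular)


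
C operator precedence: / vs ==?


'/' is multiplicative (level 10); '==' is equality (level 6)
Higher level binds tighter
'/' has higher precedence than '=='


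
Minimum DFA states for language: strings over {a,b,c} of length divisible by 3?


Track length mod 3: states 0..2, accept at 0
Minimal DFA: 3 states


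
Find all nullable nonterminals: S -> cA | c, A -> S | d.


A nonterminal is nullable iff some alternative derives ε (directly, or every symbol in it is nullable)
Nullable: {}


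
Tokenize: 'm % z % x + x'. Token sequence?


Scan left to right, longest-match per lexeme
Tokens: ID(m), OP(%), ID(z), OP(%), ID(x), OP(+), ID(x)


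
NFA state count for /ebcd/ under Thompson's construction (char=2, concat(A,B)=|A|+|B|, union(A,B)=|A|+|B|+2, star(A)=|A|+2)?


Syntax tree has 4 char leaf(s), 0 union(s), 0 star(s)
chars contribute 4×2 = 8; each union adds +2; each star adds +2
Total: 8 + 0 + 0 = 8 states


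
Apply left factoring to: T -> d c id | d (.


Common prefix: 'd'
Factored: T -> d T', T' -> c id | (


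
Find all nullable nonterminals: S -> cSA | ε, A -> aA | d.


A nonterminal is nullable iff some alternative derives ε (directly, or every symbol in it is nullable)
Nullable: {S}


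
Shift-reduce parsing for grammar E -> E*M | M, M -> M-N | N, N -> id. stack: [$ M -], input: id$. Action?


no handle; shift 'id'
Action: shift


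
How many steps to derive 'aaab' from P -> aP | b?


Derivation: P => aP => aaP => aaaP => aaab
Steps: 4


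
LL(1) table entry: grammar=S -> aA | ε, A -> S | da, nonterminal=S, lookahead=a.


For [S, a]: 'a' ∈ FIRST(aA)
Entry: S -> aA


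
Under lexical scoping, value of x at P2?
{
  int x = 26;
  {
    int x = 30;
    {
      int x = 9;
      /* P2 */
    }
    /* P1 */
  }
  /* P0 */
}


x declared in the same block as P2
x = 9


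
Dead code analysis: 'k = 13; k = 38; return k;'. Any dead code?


first assignment to k is overwritten before any read
Dead: 'k = 13'


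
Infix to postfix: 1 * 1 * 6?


Left to right (same or higher precedence on left)
Postfix: 1 1 * 6 *


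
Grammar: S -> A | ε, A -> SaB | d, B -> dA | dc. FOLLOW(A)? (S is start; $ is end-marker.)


$ ∈ FOLLOW(S). For each A -> αBβ: add FIRST(β)\{ε} to FOLLOW(B); if β nullable, add FOLLOW(A).
FOLLOW(A) = {$, a}


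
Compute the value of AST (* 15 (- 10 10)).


Evaluate inner: (- 10 10) = 0
Evaluate root: (* 15 0) = 0
Result: 0


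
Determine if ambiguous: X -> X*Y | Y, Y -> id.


precedence layered via separate nonterminal Y: deterministic
Unambiguous


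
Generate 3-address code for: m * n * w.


Break into single-operator statements:
t1 = m * n
t2 = t1 * w


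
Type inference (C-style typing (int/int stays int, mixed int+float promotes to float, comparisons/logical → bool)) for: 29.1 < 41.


Operand types: float < int
Rule: comparison yields bool
Result type: bool


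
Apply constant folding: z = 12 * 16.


12 * 16 = 192 at compile time
Optimized: z = 192


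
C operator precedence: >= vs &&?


'>=' is relational (level 7); '&&' is logical AND (level 2)
Higher level binds tighter
'>=' has higher precedence than '&&'


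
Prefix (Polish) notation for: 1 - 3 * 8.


'*' binds tighter: tree is (- 1 (* 3 8))
Prefix: - 1 * 3 8


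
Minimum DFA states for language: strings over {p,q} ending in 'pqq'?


Track the longest suffix of input matching a prefix of 'pqq': 4 classes (prefixes of length 0..3)
Minimal DFA: 4 states


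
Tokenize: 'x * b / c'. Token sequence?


Scan left to right, longest-match per lexeme
Tokens: ID(x), OP(*), ID(b), OP(/), ID(c)


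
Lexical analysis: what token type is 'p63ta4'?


Pattern: letter/underscore followed by alphanumerics, not a keyword
Type: IDENTIFIER


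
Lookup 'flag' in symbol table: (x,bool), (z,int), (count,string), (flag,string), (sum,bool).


Lookup 'flag' → type string


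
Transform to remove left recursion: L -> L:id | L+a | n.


Left-recursive alternatives: L:id, L+a; non-recursive: n
Introduce L': L -> nL', L' -> :idL' | +aL' | ε


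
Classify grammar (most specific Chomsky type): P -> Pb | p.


Left-linear: every RHS is a terminal or one nonterminal followed by a terminal
Classification: Type 3 (Regular)


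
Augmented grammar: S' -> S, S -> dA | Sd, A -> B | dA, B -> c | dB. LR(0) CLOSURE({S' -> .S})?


Start: S' -> .S
For each item with dot before a nonterminal B, add B -> .γ for every B-production
Closure: [S' -> .S, S -> .dA, S -> .Sd]


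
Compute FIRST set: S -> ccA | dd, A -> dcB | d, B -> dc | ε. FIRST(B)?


Per alternative of B: FIRST(dc) = {d}; FIRST(ε) = {ε}
FIRST(B) = {d, ε}


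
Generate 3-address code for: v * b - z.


Break into single-operator statements:
t1 = v * b
t2 = t1 - z


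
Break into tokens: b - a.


Scan left to right, longest-match per lexeme
Tokens: ID(b), OP(-), ID(a)


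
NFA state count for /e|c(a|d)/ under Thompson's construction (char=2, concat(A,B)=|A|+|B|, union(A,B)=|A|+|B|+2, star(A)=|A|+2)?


Syntax tree has 4 char leaf(s), 2 union(s), 0 star(s)
chars contribute 4×2 = 8; each union adds +2; each star adds +2
Total: 8 + 4 + 0 = 12 states


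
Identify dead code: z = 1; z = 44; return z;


first assignment to z is overwritten before any read
Dead: 'z = 1'


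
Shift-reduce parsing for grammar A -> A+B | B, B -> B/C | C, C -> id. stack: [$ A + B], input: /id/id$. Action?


'/' can extend B; shift to build B -> B/C
Action: shift


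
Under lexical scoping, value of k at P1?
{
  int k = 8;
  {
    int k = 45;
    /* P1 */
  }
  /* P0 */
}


k declared in the same block as P1
k = 45


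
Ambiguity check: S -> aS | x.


right-linear, alternatives start with distinct terminals 'a' vs 'x': unique leftmost derivation
Unambiguous


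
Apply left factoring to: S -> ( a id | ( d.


Common prefix: '('
Factored: S -> ( S', S' -> a id | d


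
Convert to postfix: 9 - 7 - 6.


Left to right (same or higher precedence on left)
Postfix: 9 7 - 6 -


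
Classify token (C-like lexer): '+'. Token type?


Pattern: operator symbol
Type: OPERATOR


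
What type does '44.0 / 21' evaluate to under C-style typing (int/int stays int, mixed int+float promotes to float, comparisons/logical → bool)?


Operand types: float / int
Rule: mixed int/float promotes to float; int/int stays int
Result type: float


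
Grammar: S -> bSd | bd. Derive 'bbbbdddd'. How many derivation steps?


Derivation: S => bSd => bbSdd => bbbSddd => bbbbdddd
Steps: 4


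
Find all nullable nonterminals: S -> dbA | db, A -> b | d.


A nonterminal is nullable iff some alternative derives ε (directly, or every symbol in it is nullable)
Nullable: {}


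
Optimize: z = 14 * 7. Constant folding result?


14 * 7 = 98 at compile time
Optimized: z = 98


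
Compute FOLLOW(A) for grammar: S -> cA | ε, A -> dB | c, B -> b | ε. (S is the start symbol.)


$ ∈ FOLLOW(S). For each A -> αBβ: add FIRST(β)\{ε} to FOLLOW(B); if β nullable, add FOLLOW(A).
FOLLOW(A) = {$}


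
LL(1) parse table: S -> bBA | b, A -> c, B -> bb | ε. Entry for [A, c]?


For [A, c]: 'c' ∈ FIRST(c)
Entry: A -> c


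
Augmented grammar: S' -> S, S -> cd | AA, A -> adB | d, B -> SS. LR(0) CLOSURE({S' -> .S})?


Start: S' -> .S
For each item with dot before a nonterminal B, add B -> .γ for every B-production
Closure: [S' -> .S, S -> .cd, S -> .AA, A -> .adB, A -> .d]


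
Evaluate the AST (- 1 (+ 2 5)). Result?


Evaluate inner: (+ 2 5) = 7
Evaluate root: (- 1 7) = -6
Result: -6


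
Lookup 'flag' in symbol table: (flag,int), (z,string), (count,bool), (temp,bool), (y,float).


Lookup 'flag' → type int


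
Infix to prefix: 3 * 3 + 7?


left-to-right (same/higher precedence on left): tree is (+ (* 3 3) 7)
Prefix: + * 3 3 7


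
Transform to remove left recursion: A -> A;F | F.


Left-recursive alternatives: A;F; non-recursive: F
Introduce A': A -> FA', A' -> ;FA' | ε


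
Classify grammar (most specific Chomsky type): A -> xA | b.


Right-linear: every RHS is a terminal or a terminal followed by one nonterminal
Classification: Type 3 (Regular)


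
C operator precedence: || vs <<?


'<<' is shift (level 8); '||' is logical OR (level 1)
Higher level binds tighter
'<<' has higher precedence than '||'


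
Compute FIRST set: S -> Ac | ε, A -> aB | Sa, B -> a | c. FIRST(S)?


Per alternative of S: FIRST(Ac) = {a}; FIRST(ε) = {ε}
FIRST(S) = {a, ε}


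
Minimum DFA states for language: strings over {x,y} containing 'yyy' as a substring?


KMP-style automaton: 3 progress states + 1 absorbing accept = 4
Minimal DFA: 4 states


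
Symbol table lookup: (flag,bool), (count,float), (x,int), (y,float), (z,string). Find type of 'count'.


Lookup 'count' → type float


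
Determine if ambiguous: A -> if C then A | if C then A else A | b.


dangling else: 'if C then if C then b else b' parses two ways
Ambiguous


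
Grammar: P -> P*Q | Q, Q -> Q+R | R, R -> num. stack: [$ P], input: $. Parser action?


start symbol P on stack, input exhausted
Action: accept


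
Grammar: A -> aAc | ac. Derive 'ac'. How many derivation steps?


Derivation: A => ac
Steps: 1


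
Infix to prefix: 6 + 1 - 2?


left-to-right (same/higher precedence on left): tree is (- (+ 6 1) 2)
Prefix: - + 6 1 2


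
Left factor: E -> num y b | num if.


Common prefix: 'num'
Factored: E -> num E', E' -> y b | if


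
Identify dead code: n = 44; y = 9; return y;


n is assigned but never read
Dead: 'n = 44'


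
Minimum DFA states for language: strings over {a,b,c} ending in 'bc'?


Track the longest suffix of input matching a prefix of 'bc': 3 classes (prefixes of length 0..2)
Minimal DFA: 3 states


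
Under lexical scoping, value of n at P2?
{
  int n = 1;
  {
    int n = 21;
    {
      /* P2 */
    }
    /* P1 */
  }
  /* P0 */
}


P2's block does not declare n; resolves to the enclosing declaration at depth 1
n = 21


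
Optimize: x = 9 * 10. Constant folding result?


9 * 10 = 90 at compile time
Optimized: x = 90


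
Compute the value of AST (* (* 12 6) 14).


Evaluate inner: (* 12 6) = 72
Evaluate root: (* 72 14) = 1008
Result: 1008


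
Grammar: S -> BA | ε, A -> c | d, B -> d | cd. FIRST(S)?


Per alternative of S: FIRST(BA) = {c, d}; FIRST(ε) = {ε}
FIRST(S) = {c, d, ε}


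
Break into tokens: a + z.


Scan left to right, longest-match per lexeme
Tokens: ID(a), OP(+), ID(z)


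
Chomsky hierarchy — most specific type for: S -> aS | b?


Right-linear: every RHS is a terminal or a terminal followed by one nonterminal
Classification: Type 3 (Regular)


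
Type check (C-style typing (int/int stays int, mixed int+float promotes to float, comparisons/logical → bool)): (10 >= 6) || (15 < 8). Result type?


Operand types: bool || bool
Rule: logical operators take bool operands and yield bool
Result type: bool


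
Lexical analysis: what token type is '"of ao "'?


Pattern: double-quoted sequence
Type: STRING_LITERAL


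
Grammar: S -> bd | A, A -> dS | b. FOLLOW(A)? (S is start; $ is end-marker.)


$ ∈ FOLLOW(S). For each A -> αBβ: add FIRST(β)\{ε} to FOLLOW(B); if β nullable, add FOLLOW(A).
FOLLOW(A) = {$}


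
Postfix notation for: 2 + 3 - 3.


Left to right (same or higher precedence on left)
Postfix: 2 3 + 3 -


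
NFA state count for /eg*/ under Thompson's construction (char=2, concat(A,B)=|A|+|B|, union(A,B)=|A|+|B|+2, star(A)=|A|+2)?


Syntax tree has 2 char leaf(s), 0 union(s), 1 star(s)
chars contribute 2×2 = 4; each union adds +2; each star adds +2
Total: 4 + 0 + 2 = 6 states


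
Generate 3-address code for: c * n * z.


Break into single-operator statements:
t1 = c * n
t2 = t1 * z


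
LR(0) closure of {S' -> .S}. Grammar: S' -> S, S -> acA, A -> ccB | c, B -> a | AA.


Start: S' -> .S
For each item with dot before a nonterminal B, add B -> .γ for every B-production
Closure: [S' -> .S, S -> .acA]


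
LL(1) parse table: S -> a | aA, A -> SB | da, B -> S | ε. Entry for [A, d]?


For [A, d]: 'd' ∈ FIRST(da)
Entry: A -> da


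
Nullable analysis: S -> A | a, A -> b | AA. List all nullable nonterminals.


A nonterminal is nullable iff some alternative derives ε (directly, or every symbol in it is nullable)
Nullable: {}


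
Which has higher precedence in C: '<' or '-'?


'-' is additive (level 9); '<' is relational (level 7)
Higher level binds tighter
'-' has higher precedence than '<'


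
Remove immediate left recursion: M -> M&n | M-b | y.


Left-recursive alternatives: M&n, M-b; non-recursive: y
Introduce M': M -> yM', M' -> &nM' | -bM' | ε


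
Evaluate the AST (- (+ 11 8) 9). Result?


Evaluate inner: (+ 11 8) = 19
Evaluate root: (- 19 9) = 10
Result: 10


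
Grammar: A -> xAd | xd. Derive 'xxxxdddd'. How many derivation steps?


Derivation: A => xAd => xxAdd => xxxAddd => xxxxdddd
Steps: 4


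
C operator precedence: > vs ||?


'>' is relational (level 7); '||' is logical OR (level 1)
Higher level binds tighter
'>' has higher precedence than '||'


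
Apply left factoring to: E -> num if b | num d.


Common prefix: 'num'
Factored: E -> num E', E' -> if b | d


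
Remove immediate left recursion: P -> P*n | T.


Left-recursive alternatives: P*n; non-recursive: T
Introduce P': P -> TP', P' -> *nP' | ε


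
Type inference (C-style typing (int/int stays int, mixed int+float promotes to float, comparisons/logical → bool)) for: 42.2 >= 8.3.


Operand types: float >= float
Rule: comparison yields bool
Result type: bool


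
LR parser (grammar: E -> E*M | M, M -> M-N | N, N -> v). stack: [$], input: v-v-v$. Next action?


no handle on stack; shift 'v'
Action: shift


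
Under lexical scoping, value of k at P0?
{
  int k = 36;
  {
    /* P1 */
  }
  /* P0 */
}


k declared in the same block as P0
k = 36


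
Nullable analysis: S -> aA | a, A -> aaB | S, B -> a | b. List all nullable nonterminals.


A nonterminal is nullable iff some alternative derives ε (directly, or every symbol in it is nullable)
Nullable: {}


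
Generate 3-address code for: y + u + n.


Break into single-operator statements:
t1 = y + u
t2 = t1 + n


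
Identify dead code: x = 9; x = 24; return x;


first assignment to x is overwritten before any read
Dead: 'x = 9'


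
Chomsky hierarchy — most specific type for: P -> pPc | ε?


Single nonterminal LHS, but p^n c^n is not regular
Classification: Type 2 (Context-Free)


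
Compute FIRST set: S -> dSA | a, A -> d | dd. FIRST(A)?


Per alternative of A: FIRST(d) = {d}; FIRST(dd) = {d}
FIRST(A) = {d}


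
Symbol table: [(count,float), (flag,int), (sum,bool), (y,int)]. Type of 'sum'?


Lookup 'sum' → type bool


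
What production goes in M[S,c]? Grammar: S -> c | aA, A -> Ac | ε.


For [S, c]: 'c' ∈ FIRST(c)
Entry: S -> c


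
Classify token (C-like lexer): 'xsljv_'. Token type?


Pattern: letter/underscore followed by alphanumerics, not a keyword
Type: IDENTIFIER


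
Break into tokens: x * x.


Scan left to right, longest-match per lexeme
Tokens: ID(x), OP(*), ID(x)


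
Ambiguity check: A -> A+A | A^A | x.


'x+x^x' has two parse trees (no precedence encoded between + and ^)
Ambiguous


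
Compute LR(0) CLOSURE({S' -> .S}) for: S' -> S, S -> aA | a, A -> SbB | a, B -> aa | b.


Start: S' -> .S
For each item with dot before a nonterminal B, add B -> .γ for every B-production
Closure: [S' -> .S, S -> .aA, S -> .a]


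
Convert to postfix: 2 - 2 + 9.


Left to right (same or higher precedence on left)
Postfix: 2 2 - 9 +


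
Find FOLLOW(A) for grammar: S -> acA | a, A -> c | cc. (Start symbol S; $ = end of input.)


$ ∈ FOLLOW(S). For each A -> αBβ: add FIRST(β)\{ε} to FOLLOW(B); if β nullable, add FOLLOW(A).
FOLLOW(A) = {$}


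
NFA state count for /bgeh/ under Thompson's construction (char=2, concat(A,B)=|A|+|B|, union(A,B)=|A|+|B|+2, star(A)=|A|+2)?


Syntax tree has 4 char leaf(s), 0 union(s), 0 star(s)
chars contribute 4×2 = 8; each union adds +2; each star adds +2
Total: 8 + 0 + 0 = 8 states


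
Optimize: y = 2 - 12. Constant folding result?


2 - 12 = -10 at compile time
Optimized: y = -10


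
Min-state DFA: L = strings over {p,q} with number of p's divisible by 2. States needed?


Track (count of p) mod 2: states 0..1, accept at 0
Minimal DFA: 2 states


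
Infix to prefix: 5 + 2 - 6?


left-to-right (same/higher precedence on left): tree is (- (+ 5 2) 6)
Prefix: - + 5 2 6


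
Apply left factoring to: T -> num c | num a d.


Common prefix: 'num'
Factored: T -> num T', T' -> c | a d


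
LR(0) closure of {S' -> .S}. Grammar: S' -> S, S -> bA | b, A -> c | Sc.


Start: S' -> .S
For each item with dot before a nonterminal B, add B -> .γ for every B-production
Closure: [S' -> .S, S -> .bA, S -> .b]


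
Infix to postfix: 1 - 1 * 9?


* has higher precedence, evaluate 1*9 first
Postfix: 1 1 9 * -


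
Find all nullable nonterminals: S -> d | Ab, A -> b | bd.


A nonterminal is nullable iff some alternative derives ε (directly, or every symbol in it is nullable)
Nullable: {}


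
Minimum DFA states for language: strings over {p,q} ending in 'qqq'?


Track the longest suffix of input matching a prefix of 'qqq': 4 classes (prefixes of length 0..3)
Minimal DFA: 4 states


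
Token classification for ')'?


Pattern: delimiter/punctuation
Type: PUNCTUATION


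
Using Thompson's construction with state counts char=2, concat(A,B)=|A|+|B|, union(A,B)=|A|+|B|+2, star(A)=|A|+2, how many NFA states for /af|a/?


Syntax tree has 3 char leaf(s), 1 union(s), 0 star(s)
chars contribute 3×2 = 6; each union adds +2; each star adds +2
Total: 6 + 2 + 0 = 8 states


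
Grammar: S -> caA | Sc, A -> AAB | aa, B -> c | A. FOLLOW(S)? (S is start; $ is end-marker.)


$ ∈ FOLLOW(S). For each A -> αBβ: add FIRST(β)\{ε} to FOLLOW(B); if β nullable, add FOLLOW(A).
FOLLOW(S) = {$, c}


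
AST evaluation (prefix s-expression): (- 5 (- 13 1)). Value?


Evaluate inner: (- 13 1) = 12
Evaluate root: (- 5 12) = -7
Result: -7


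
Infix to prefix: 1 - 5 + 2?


left-to-right (same/higher precedence on left): tree is (+ (- 1 5) 2)
Prefix: + - 1 5 2


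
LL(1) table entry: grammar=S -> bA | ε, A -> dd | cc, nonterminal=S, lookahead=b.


For [S, b]: 'b' ∈ FIRST(bA)
Entry: S -> bA


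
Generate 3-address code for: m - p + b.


Break into single-operator statements:
t1 = m - p
t2 = t1 + b


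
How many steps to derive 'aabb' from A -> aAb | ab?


Derivation: A => aAb => aabb
Steps: 2


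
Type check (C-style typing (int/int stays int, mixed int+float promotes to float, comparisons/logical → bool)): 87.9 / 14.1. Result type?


Operand types: float / float
Rule: mixed int/float promotes to float; int/int stays int
Result type: float


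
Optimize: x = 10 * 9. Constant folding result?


10 * 9 = 90 at compile time
Optimized: x = 90


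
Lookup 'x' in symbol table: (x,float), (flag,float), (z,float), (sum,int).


Lookup 'x' → type float


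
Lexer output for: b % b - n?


Scan left to right, longest-match per lexeme
Tokens: ID(b), OP(%), ID(b), OP(-), ID(n)


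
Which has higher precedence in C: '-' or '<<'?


'-' is additive (level 9); '<<' is shift (level 8)
Higher level binds tighter
'-' has higher precedence than '<<'


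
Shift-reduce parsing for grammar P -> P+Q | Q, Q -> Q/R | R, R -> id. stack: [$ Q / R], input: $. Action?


handle 'Q/R' on top
Action: reduce (Q -> Q/R)


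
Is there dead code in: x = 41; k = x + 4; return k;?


x is read by k's definition; k is returned
No dead code


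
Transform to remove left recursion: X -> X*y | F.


Left-recursive alternatives: X*y; non-recursive: F
Introduce X': X -> FX', X' -> *yX' | ε


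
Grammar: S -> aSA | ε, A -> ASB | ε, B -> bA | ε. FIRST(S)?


Per alternative of S: FIRST(aSA) = {a}; FIRST(ε) = {ε}
FIRST(S) = {a, ε}


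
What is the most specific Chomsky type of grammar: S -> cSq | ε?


Single nonterminal LHS, but c^n q^n is not regular
Classification: Type 2 (Context-Free)


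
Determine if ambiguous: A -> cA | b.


right-linear, alternatives start with distinct terminals 'c' vs 'b': unique leftmost derivation
Unambiguous


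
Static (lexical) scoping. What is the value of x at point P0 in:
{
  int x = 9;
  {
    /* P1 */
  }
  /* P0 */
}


x declared in the same block as P0
x = 9


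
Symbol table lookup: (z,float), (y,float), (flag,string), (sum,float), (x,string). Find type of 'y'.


Lookup 'y' → type float


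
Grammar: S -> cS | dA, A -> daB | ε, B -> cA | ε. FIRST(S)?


Per alternative of S: FIRST(cS) = {c}; FIRST(dA) = {d}
FIRST(S) = {c, d}


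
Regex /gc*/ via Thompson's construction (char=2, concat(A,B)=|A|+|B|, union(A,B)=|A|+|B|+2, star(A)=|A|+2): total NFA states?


Syntax tree has 2 char leaf(s), 0 union(s), 1 star(s)
chars contribute 2×2 = 4; each union adds +2; each star adds +2
Total: 4 + 0 + 2 = 6 states


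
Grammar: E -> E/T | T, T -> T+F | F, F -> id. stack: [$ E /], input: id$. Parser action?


no handle ('E/' is not any RHS); shift 'id'
Action: shift


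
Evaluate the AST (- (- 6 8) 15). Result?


Evaluate inner: (- 6 8) = -2
Evaluate root: (- -2 15) = -17
Result: -17


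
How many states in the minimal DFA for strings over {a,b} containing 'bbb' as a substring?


KMP-style automaton: 3 progress states + 1 absorbing accept = 4
Minimal DFA: 4 states


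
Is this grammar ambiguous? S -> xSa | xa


balanced x^n…a^n: each string has a unique parse
Unambiguous


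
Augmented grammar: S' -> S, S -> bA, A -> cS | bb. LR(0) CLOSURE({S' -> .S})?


Start: S' -> .S
For each item with dot before a nonterminal B, add B -> .γ for every B-production
Closure: [S' -> .S, S -> .bA]


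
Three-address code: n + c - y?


Break into single-operator statements:
t1 = n + c
t2 = t1 - y


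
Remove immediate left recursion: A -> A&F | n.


Left-recursive alternatives: A&F; non-recursive: n
Introduce A': A -> nA', A' -> &FA' | ε


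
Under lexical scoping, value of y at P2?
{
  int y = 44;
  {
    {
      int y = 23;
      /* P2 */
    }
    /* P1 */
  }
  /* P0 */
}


y declared in the same block as P2
y = 23


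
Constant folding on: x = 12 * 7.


12 * 7 = 84 at compile time
Optimized: x = 84


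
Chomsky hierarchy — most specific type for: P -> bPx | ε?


Single nonterminal LHS, but b^n x^n is not regular
Classification: Type 2 (Context-Free)


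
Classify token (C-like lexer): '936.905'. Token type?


Pattern: digits with a decimal point
Type: FLOAT_LITERAL


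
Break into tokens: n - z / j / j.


Scan left to right, longest-match per lexeme
Tokens: ID(n), OP(-), ID(z), OP(/), ID(j), OP(/), ID(j)


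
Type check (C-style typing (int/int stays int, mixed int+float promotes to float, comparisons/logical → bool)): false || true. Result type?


Operand types: bool || bool
Rule: logical operators take bool operands and yield bool
Result type: bool


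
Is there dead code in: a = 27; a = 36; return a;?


first assignment to a is overwritten before any read
Dead: 'a = 27'


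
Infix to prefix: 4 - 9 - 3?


left-to-right (same/higher precedence on left): tree is (- (- 4 9) 3)
Prefix: - - 4 9 3


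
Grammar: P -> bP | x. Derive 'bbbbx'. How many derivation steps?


Derivation: P => bP => bbP => bbbP => bbbbP => bbbbx
Steps: 5


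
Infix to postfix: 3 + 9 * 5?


* has higher precedence, evaluate 9*5 first
Postfix: 3 9 5 * +


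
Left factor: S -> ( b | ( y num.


Common prefix: '('
Factored: S -> ( S', S' -> b | y num


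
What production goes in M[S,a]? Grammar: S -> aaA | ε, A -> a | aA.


For [S, a]: 'a' ∈ FIRST(aaA)
Entry: S -> aaA


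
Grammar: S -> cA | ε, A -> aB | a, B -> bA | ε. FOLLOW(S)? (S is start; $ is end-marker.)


$ ∈ FOLLOW(S). For each A -> αBβ: add FIRST(β)\{ε} to FOLLOW(B); if β nullable, add FOLLOW(A).
FOLLOW(S) = {$}


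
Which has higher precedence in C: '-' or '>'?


'-' is additive (level 9); '>' is relational (level 7)
Higher level binds tighter
'-' has higher precedence than '>'


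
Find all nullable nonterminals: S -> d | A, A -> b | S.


A nonterminal is nullable iff some alternative derives ε (directly, or every symbol in it is nullable)
Nullable: {}


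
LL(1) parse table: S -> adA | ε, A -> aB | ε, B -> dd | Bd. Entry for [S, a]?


For [S, a]: 'a' ∈ FIRST(adA)
Entry: S -> adA


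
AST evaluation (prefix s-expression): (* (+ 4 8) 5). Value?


Evaluate inner: (+ 4 8) = 12
Evaluate root: (* 12 5) = 60
Result: 60


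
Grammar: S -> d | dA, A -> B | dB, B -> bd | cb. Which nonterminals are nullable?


A nonterminal is nullable iff some alternative derives ε (directly, or every symbol in it is nullable)
Nullable: {}


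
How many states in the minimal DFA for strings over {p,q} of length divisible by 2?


Track length mod 2: states 0..1, accept at 0
Minimal DFA: 2 states


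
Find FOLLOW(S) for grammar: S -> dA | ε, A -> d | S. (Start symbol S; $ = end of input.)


$ ∈ FOLLOW(S). For each A -> αBβ: add FIRST(β)\{ε} to FOLLOW(B); if β nullable, add FOLLOW(A).
FOLLOW(S) = {$}


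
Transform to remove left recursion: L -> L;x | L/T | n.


Left-recursive alternatives: L;x, L/T; non-recursive: n
Introduce L': L -> nL', L' -> ;xL' | /TL' | ε


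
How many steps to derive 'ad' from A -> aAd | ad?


Derivation: A => ad
Steps: 1


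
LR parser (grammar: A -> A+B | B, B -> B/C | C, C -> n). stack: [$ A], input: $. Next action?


start symbol A on stack, input exhausted
Action: accept


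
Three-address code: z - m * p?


Break into single-operator statements:
t1 = m * p
t2 = z - t1


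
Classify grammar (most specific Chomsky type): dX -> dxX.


LHS has context (more than one symbol) and |LHS| ≤ |RHS|
Classification: Type 1 (Context-Sensitive)


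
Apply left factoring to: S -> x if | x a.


Common prefix: 'x'
Factored: S -> x S', S' -> if | a


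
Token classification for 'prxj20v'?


Pattern: letter/underscore followed by alphanumerics, not a keyword
Type: IDENTIFIER


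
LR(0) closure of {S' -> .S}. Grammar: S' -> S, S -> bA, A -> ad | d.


Start: S' -> .S
For each item with dot before a nonterminal B, add B -> .γ for every B-production
Closure: [S' -> .S, S -> .bA]


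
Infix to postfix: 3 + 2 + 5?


Left to right (same or higher precedence on left)
Postfix: 3 2 + 5 +


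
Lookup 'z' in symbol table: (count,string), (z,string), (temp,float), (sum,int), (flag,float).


Lookup 'z' → type string


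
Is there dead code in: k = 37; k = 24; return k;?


first assignment to k is overwritten before any read
Dead: 'k = 37'


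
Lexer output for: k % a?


Scan left to right, longest-match per lexeme
Tokens: ID(k), OP(%), ID(a)


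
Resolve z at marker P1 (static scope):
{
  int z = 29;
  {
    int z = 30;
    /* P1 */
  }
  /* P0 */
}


z declared in the same block as P1
z = 30


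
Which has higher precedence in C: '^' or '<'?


'<' is relational (level 7); '^' is bitwise XOR (level 4)
Higher level binds tighter
'<' has higher precedence than '^'
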